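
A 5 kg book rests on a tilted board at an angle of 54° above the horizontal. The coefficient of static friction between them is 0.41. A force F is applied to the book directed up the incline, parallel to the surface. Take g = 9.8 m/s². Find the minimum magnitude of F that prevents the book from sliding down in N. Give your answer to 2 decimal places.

The normal force is N = mg cos 54° = 28.801 N. With F at its minimum the book is on the verge of sliding down, so static friction is at its maximum μ_s N = 0.41 × 28.801 = 11.808 N and acts up the slope.
Equilibrium along the incline: F + μ_s N = mg sin 54°, so F = 39.642 − 11.808 = 27.834 N.

27.83 N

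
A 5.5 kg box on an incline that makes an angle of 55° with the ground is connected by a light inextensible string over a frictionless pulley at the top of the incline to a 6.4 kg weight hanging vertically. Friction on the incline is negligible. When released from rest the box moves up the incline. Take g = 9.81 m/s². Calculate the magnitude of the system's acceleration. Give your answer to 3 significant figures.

1.56 m/s²

For the box on the incline: the weight component along the slope is m₁g sin 55° = 5.5 × 9.81 × 0.8192 = 44.200 N and the normal force is N = m₁g cos 55° = 30.947 N.
Newton's second law for the box (up-slope positive): T − 44.200 = 5.5 a. For the hanging weight (downward positive): 6.4 × 9.81 − T = 6.4 a.
Adding the two equations eliminates T: 18.584 = 11.9 a, so a = 1.5617 m/s².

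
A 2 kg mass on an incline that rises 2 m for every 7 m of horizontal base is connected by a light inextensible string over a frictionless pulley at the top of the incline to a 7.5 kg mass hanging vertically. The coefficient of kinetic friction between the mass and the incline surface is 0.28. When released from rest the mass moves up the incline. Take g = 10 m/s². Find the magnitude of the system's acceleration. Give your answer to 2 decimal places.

6.75 m/s²

For the mass on the incline: the weight component along the slope is m₁g sin 15.95° = 2 × 10 × 0.2747 = 5.494 N and the normal force is N = m₁g cos 15.95° = 19.230 N.
Kinetic friction opposes the mass's motion up the incline: f = μN = 0.28 × 19.230 = 5.384 N acting down the slope.
Newton's second law for the mass (up-slope positive): T − 5.494 − 5.384 = 2 a. For the hanging mass (downward positive): 7.5 × 10 − T = 7.5 a.
Adding the two equations eliminates T: 64.122 = 9.5 a, so a = 6.7497 m/s².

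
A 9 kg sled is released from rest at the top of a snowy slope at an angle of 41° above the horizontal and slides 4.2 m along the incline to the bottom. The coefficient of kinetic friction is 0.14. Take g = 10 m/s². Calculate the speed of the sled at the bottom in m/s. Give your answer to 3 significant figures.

6.80 m/s

The weight component along the incline is mg sin 41° = 59.045 N and the normal force is N = mg cos 41° = 67.924 N.
Friction up the slope is f = μN = 0.14 × 67.924 = 9.509 N, so the net downslope force is 59.045 − 9.509 = 49.536 N and a = 49.536 / 9 = 5.5040 m/s².
Starting from rest over a distance of 4.2 m, v² = 2aL = 2 × 5.5040 × 4.2 = 46.2336, so v = 6.7995 m/s.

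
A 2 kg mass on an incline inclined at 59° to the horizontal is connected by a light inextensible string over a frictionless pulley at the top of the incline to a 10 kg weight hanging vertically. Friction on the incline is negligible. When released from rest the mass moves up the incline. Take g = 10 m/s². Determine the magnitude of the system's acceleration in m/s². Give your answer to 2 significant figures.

For the mass on the incline: the weight component along the slope is m₁g sin 59° = 2 × 10 × 0.8572 = 17.144 N and the normal force is N = m₁g cos 59° = 10.301 N.
Newton's second law for the mass (up-slope positive): T − 17.144 = 2 a. For the hanging weight (downward positive): 10 × 10 − T = 10 a.
Adding the two equations eliminates T: 82.856 = 12 a, so a = 6.9047 m/s².

6.9 m/s²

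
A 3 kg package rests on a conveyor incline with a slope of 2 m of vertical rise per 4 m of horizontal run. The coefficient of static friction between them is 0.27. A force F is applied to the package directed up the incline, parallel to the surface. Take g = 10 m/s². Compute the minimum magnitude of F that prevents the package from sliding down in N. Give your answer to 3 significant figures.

The normal force is N = mg cos 26.57° = 26.833 N. With F at its minimum the package is on the verge of sliding down, so static friction is at its maximum μ_s N = 0.27 × 26.833 = 7.245 N and acts up the slope.
Equilibrium along the incline: F + μ_s N = mg sin 26.57°, so F = 13.416 − 7.245 = 6.171 N.

6.17 N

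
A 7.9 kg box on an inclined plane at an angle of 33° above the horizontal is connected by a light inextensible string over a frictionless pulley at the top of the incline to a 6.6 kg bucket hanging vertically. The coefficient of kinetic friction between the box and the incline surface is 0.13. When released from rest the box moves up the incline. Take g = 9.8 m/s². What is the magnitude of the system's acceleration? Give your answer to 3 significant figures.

For the box on the incline: the weight component along the slope is m₁g sin 33° = 7.9 × 9.8 × 0.5446 = 42.163 N and the normal force is N = m₁g cos 33° = 64.930 N.
Kinetic friction opposes the box's motion up the incline: f = μN = 0.13 × 64.930 = 8.441 N acting down the slope.
Newton's second law for the box (up-slope positive): T − 42.163 − 8.441 = 7.9 a. For the hanging bucket (downward positive): 6.6 × 9.8 − T = 6.6 a.
Adding the two equations eliminates T: 14.076 = 14.5 a, so a = 0.9708 m/s².

0.971 m/s²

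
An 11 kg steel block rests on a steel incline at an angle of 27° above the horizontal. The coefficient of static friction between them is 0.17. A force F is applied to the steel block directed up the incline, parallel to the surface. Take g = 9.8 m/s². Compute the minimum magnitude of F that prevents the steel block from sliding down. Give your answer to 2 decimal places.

The normal force is N = mg cos 27° = 96.051 N. With F at its minimum the steel block is on the verge of sliding down, so static friction is at its maximum μ_s N = 0.17 × 96.051 = 16.329 N and acts up the slope.
Equilibrium along the incline: F + μ_s N = mg sin 27°, so F = 48.940 − 16.329 = 32.611 N.

32.61 N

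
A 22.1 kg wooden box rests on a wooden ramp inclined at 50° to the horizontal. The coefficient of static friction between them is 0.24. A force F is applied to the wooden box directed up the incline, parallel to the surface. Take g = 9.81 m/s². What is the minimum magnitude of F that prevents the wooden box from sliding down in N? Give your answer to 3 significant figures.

The normal force is N = mg cos 50° = 139.357 N. With F at its minimum the wooden box is on the verge of sliding down, so static friction is at its maximum μ_s N = 0.24 × 139.357 = 33.446 N and acts up the slope.
Equilibrium along the incline: F + μ_s N = mg sin 50°, so F = 166.079 − 33.446 = 132.633 N.

133 N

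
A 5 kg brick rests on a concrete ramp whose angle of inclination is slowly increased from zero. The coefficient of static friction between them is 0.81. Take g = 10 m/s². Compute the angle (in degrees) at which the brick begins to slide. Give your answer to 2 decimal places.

39.01°

At the threshold of sliding, static friction is at its maximum μ_s N and exactly balances the weight component along the incline: mg sin θ = μ_s mg cos θ.
Hence tan θ = μ_s = 0.81, so θ = arctan(0.81) = 39.0075°.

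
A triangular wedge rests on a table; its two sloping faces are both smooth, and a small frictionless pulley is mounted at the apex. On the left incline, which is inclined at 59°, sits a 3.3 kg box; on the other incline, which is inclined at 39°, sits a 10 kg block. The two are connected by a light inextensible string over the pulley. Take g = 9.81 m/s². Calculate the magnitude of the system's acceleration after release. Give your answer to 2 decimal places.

Resolve each weight along its own incline: the 3.3 kg mass has component 3.3 × 9.81 × sin 59° = 27.749 N down its slope, and the 10 kg mass has 10 × 9.81 × sin 39° = 61.736 N down its slope.
The 10 kg side's 61.736 N exceeds the other side's 27.749 N, so that mass slides down and the 3.3 kg mass slides up. Taking that direction as positive, Newton's second law for the whole system gives 61.736 − 27.749 = (3.3 + 10) a, so a = 33.987 / 13.3 = 2.5554 m/s².

2.56 m/s²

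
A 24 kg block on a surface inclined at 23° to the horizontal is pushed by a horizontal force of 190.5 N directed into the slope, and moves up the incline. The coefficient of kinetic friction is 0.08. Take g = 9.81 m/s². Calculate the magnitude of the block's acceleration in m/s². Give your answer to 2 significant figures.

The horizontal push has components F cos 23° = 190.5 × 0.9205 = 175.355 N up the incline and F sin 23° = 190.5 × 0.3907 = 74.428 N pressing into the surface.
The normal force is therefore N = mg cos 23° + F sin 23° = 216.723 + 74.428 = 291.151 N, and kinetic friction down the slope is μN = 0.08 × 291.151 = 23.292 N.
Along the incline: F cos 23° − mg sin 23° − μN = ma, so 175.355 − 91.986 − 23.292 = 24 a, giving a = 2.5032 m/s².

2.5 m/s²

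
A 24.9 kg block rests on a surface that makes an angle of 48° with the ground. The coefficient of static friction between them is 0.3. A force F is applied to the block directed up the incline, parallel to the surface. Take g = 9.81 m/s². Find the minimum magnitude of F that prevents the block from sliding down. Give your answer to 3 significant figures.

The normal force is N = mg cos 48° = 163.448 N. With F at its minimum the block is on the verge of sliding down, so static friction is at its maximum μ_s N = 0.3 × 163.448 = 49.034 N and acts up the slope.
Equilibrium along the incline: F + μ_s N = mg sin 48°, so F = 181.527 − 49.034 = 132.493 N.

132 N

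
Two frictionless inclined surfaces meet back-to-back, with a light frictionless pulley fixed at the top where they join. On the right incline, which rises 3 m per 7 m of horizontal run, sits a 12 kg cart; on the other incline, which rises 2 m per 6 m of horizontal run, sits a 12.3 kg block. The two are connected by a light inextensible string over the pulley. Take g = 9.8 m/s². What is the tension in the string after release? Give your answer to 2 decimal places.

42.27 N

Resolve each weight along its own incline: the 12 kg mass has component 12 × 9.8 × sin 23.20° = 46.325 N down its slope, and the 12.3 kg mass has 12.3 × 9.8 × sin 18.43° = 38.118 N down its slope.
The 12 kg side's 46.325 N exceeds the other side's 38.118 N, so that mass slides down and the 12.3 kg mass slides up. Taking that direction as positive, Newton's second law for the whole system gives 46.325 − 38.118 = (12 + 12.3) a, so a = 8.207 / 24.3 = 0.3377 m/s².
For the 12.3 kg mass (up-slope positive): T − 38.118 = 12.3 × 0.3377, so T = 42.272 N.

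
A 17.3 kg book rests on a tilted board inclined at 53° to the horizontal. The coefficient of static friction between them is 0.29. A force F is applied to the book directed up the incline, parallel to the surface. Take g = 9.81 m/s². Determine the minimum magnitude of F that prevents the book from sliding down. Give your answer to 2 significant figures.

110 N

The normal force is N = mg cos 53° = 102.136 N. With F at its minimum the book is on the verge of sliding down, so static friction is at its maximum μ_s N = 0.29 × 102.136 = 29.619 N and acts up the slope.
Equilibrium along the incline: F + μ_s N = mg sin 53°, so F = 135.539 − 29.619 = 105.920 N.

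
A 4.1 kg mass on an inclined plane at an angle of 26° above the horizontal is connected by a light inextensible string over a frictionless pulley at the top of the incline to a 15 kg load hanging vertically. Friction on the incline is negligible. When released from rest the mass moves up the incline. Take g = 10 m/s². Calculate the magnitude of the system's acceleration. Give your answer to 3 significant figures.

6.91 m/s²

For the mass on the incline: the weight component along the slope is m₁g sin 26° = 4.1 × 10 × 0.4384 = 17.974 N and the normal force is N = m₁g cos 26° = 36.851 N.
Newton's second law for the mass (up-slope positive): T − 17.974 = 4.1 a. For the hanging load (downward positive): 15 × 10 − T = 15 a.
Adding the two equations eliminates T: 132.026 = 19.1 a, so a = 6.9124 m/s².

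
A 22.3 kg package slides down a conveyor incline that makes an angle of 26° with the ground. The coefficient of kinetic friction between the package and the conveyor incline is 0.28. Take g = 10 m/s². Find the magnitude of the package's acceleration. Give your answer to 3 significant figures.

Resolving the weight along the incline: the component pulling the package down the slope is mg sin 26° = 22.3 × 10 × 0.4384 = 97.763 N, and the normal force is N = mg cos 26° = 22.3 × 10 × 0.8988 = 200.432 N.
Kinetic friction acts up the slope with magnitude f = μN = 0.28 × 200.432 = 56.121 N.
Net force along the incline is 97.763 − 56.121 = 41.642 N, so a = 41.642 / 22.3 = 1.8674 m/s².

1.87 m/s²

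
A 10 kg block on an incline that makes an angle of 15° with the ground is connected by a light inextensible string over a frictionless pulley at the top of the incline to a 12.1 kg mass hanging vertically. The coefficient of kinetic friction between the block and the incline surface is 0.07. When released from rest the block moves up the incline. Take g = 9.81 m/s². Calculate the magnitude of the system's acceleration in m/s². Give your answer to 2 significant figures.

For the block on the incline: the weight component along the slope is m₁g sin 15° = 10 × 9.81 × 0.2588 = 25.388 N and the normal force is N = m₁g cos 15° = 94.757 N.
Kinetic friction opposes the block's motion up the incline: f = μN = 0.07 × 94.757 = 6.633 N acting down the slope.
Newton's second law for the block (up-slope positive): T − 25.388 − 6.633 = 10 a. For the hanging mass (downward positive): 12.1 × 9.81 − T = 12.1 a.
Adding the two equations eliminates T: 86.680 = 22.1 a, so a = 3.9222 m/s².

3.9 m/s²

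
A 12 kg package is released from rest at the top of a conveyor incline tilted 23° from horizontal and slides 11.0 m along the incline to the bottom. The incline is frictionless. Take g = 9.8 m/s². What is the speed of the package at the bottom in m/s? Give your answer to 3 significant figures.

The weight component along the incline is mg sin 23° = 45.950 N and the normal force is N = mg cos 23° = 108.251 N.
With no friction, a = g sin 23° = 3.8292 m/s².
Starting from rest over a distance of 11.0 m, v² = 2aL = 2 × 3.8292 × 11.0 = 84.2424, so v = 9.1784 m/s.

9.18 m/s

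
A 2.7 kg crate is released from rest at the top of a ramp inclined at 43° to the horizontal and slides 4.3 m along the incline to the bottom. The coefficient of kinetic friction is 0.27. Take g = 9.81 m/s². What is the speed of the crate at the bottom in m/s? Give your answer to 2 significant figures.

The weight component along the incline is mg sin 43° = 18.064 N and the normal force is N = mg cos 43° = 19.371 N.
Friction up the slope is f = μN = 0.27 × 19.371 = 5.230 N, so the net downslope force is 18.064 − 5.230 = 12.834 N and a = 12.834 / 2.7 = 4.7533 m/s².
Starting from rest over a distance of 4.3 m, v² = 2aL = 2 × 4.7533 × 4.3 = 40.8784, so v = 6.3936 m/s.

6.4 m/s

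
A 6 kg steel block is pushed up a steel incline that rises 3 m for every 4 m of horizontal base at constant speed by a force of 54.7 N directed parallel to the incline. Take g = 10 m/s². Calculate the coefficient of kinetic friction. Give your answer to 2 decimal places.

0.39

At constant speed ΣF = 0 along the incline. The applied 54.7 N acts up the slope; the weight component mg sin 36.87° = 36.000 N and kinetic friction μN both act down the slope.
So 54.7 = 36.000 + μ × 48.000, giving μ = (54.7 − 36.000) / 48.000 = 0.3896.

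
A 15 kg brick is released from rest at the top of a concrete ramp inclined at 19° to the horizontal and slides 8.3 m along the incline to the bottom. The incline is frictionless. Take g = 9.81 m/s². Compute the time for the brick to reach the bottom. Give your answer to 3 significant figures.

2.28 s

The weight component along the incline is mg sin 19° = 47.907 N and the normal force is N = mg cos 19° = 139.133 N.
With no friction, a = g sin 19° = 3.1938 m/s².
Starting from rest, L = ½at², so t = √(2L/a) = √(2 × 8.3 / 3.1938) = 2.2798 s.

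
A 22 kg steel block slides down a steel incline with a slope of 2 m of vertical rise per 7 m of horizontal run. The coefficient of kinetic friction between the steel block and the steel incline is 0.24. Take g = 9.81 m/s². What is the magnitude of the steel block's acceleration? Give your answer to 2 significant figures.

0.43 m/s²

Resolving the weight along the incline: the component pulling the steel block down the slope is mg sin 15.95° = 22 × 9.81 × 0.2747 = 59.286 N, and the normal force is N = mg cos 15.95° = 22 × 9.81 × 0.9615 = 207.511 N.
Kinetic friction acts up the slope with magnitude f = μN = 0.24 × 207.511 = 49.803 N.
Net force along the incline is 59.286 − 49.803 = 9.483 N, so a = 9.483 / 22 = 0.4310 m/s².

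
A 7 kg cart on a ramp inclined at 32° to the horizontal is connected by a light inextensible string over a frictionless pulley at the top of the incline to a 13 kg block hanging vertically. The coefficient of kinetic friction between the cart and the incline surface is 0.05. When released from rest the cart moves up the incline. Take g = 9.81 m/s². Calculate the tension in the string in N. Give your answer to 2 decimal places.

70.18 N

For the cart on the incline: the weight component along the slope is m₁g sin 32° = 7 × 9.81 × 0.5299 = 36.388 N and the normal force is N = m₁g cos 32° = 58.235 N.
Kinetic friction opposes the cart's motion up the incline: f = μN = 0.05 × 58.235 = 2.912 N acting down the slope.
Newton's second law for the cart (up-slope positive): T − 36.388 − 2.912 = 7 a. For the hanging block (downward positive): 13 × 9.81 − T = 13 a.
Adding the two equations eliminates T: 88.230 = 20 a, so a = 4.4115 m/s².
Then from the hanging block's equation, T = 13 × (9.81 − 4.4115) = 70.181 N.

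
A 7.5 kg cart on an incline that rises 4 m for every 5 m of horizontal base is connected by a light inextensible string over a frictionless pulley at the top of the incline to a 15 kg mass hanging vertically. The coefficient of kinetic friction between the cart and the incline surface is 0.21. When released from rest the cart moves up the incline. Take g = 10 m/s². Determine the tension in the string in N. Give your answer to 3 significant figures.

89.4 N

For the cart on the incline: the weight component along the slope is m₁g sin 38.66° = 7.5 × 10 × 0.6247 = 46.852 N and the normal force is N = m₁g cos 38.66° = 58.565 N.
Kinetic friction opposes the cart's motion up the incline: f = μN = 0.21 × 58.565 = 12.299 N acting down the slope.
Newton's second law for the cart (up-slope positive): T − 46.852 − 12.299 = 7.5 a. For the hanging mass (downward positive): 15 × 10 − T = 15 a.
Adding the two equations eliminates T: 90.849 = 22.5 a, so a = 4.0377 m/s².
Then from the hanging mass's equation, T = 15 × (10 − 4.0377) = 89.434 N.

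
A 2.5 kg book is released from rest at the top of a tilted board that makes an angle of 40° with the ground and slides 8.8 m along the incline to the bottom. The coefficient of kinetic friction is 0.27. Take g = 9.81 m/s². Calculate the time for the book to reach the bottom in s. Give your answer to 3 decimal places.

The weight component along the incline is mg sin 40° = 15.764 N and the normal force is N = mg cos 40° = 18.787 N.
Friction up the slope is f = μN = 0.27 × 18.787 = 5.072 N, so the net downslope force is 15.764 − 5.072 = 10.692 N and a = 10.692 / 2.5 = 4.2768 m/s².
Starting from rest, L = ½at², so t = √(2L/a) = √(2 × 8.8 / 4.2768) = 2.0286 s.

2.029 s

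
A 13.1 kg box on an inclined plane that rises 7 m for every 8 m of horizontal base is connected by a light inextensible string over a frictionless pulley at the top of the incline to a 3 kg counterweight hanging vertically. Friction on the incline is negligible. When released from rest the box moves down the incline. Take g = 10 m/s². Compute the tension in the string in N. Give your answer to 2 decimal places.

For the box on the incline: the weight component along the slope is m₁g sin 41.19° = 13.1 × 10 × 0.6585 = 86.263 N and the normal force is N = m₁g cos 41.19° = 98.588 N.
Newton's second law for the box (down-slope positive): 86.263 − T = 13.1 a. For the hanging counterweight (upward positive): T − 3 × 10 = 3 a.
Adding the two equations eliminates T: 56.263 = 16.1 a, so a = 3.4946 m/s².
Then from the hanging counterweight's equation, T = 3 × (10 + 3.4946) = 40.484 N.

40.48 N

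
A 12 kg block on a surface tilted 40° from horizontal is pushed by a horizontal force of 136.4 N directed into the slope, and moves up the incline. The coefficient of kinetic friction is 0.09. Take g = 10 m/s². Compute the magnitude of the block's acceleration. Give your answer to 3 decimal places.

The horizontal push has components F cos 40° = 136.4 × 0.7660 = 104.482 N up the incline and F sin 40° = 136.4 × 0.6428 = 87.678 N pressing into the surface.
The normal force is therefore N = mg cos 40° + F sin 40° = 91.920 + 87.678 = 179.598 N, and kinetic friction down the slope is μN = 0.09 × 179.598 = 16.164 N.
Along the incline: F cos 40° − mg sin 40° − μN = ma, so 104.482 − 77.136 − 16.164 = 12 a, giving a = 0.9318 m/s².

0.932 m/s²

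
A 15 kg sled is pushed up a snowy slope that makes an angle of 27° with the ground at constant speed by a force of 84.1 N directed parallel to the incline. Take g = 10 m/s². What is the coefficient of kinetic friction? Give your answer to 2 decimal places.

0.12

At constant speed ΣF = 0 along the incline. The applied 84.1 N acts up the slope; the weight component mg sin 27° = 68.099 N and kinetic friction μN both act down the slope.
So 84.1 = 68.099 + μ × 133.651, giving μ = (84.1 − 68.099) / 133.651 = 0.1197.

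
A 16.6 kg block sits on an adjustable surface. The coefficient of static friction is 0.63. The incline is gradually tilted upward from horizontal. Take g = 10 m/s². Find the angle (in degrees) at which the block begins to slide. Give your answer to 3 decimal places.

At the threshold of sliding, static friction is at its maximum μ_s N and exactly balances the weight component along the incline: mg sin θ = μ_s mg cos θ.
Hence tan θ = μ_s = 0.63, so θ = arctan(0.63) = 32.2109°.

32.211°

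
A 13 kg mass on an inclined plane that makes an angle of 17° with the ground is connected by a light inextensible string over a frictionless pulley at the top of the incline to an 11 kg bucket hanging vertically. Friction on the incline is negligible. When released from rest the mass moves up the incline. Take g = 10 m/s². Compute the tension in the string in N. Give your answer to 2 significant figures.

For the mass on the incline: the weight component along the slope is m₁g sin 17° = 13 × 10 × 0.2924 = 38.012 N and the normal force is N = m₁g cos 17° = 124.320 N.
Newton's second law for the mass (up-slope positive): T − 38.012 = 13 a. For the hanging bucket (downward positive): 11 × 10 − T = 11 a.
Adding the two equations eliminates T: 71.988 = 24 a, so a = 2.9995 m/s².
Then from the hanging bucket's equation, T = 11 × (10 − 2.9995) = 77.006 N.

77 N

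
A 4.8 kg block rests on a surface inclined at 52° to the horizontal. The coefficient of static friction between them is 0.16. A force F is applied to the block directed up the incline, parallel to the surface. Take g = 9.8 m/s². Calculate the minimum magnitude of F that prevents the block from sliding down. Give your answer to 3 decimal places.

The normal force is N = mg cos 52° = 28.961 N. With F at its minimum the block is on the verge of sliding down, so static friction is at its maximum μ_s N = 0.16 × 28.961 = 4.634 N and acts up the slope.
Equilibrium along the incline: F + μ_s N = mg sin 52°, so F = 37.068 − 4.634 = 32.434 N.

32.434 N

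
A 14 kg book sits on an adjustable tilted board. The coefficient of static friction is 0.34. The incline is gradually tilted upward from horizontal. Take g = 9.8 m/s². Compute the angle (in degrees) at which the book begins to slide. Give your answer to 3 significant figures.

At the threshold of sliding, static friction is at its maximum μ_s N and exactly balances the weight component along the incline: mg sin θ = μ_s mg cos θ.
Hence tan θ = μ_s = 0.34, so θ = arctan(0.34) = 18.7780°.

18.8°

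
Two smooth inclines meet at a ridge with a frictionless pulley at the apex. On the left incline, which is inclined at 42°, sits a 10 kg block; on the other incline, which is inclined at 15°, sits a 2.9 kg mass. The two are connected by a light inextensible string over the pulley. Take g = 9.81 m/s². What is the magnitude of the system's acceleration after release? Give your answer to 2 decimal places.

4.52 m/s²

Resolve each weight along its own incline: the 10 kg mass has component 10 × 9.81 × sin 42° = 65.642 N down its slope, and the 2.9 kg mass has 2.9 × 9.81 × sin 15° = 7.363 N down its slope.
The 10 kg side's 65.642 N exceeds the other side's 7.363 N, so that mass slides down and the 2.9 kg mass slides up. Taking that direction as positive, Newton's second law for the whole system gives 65.642 − 7.363 = (10 + 2.9) a, so a = 58.279 / 12.9 = 4.5178 m/s².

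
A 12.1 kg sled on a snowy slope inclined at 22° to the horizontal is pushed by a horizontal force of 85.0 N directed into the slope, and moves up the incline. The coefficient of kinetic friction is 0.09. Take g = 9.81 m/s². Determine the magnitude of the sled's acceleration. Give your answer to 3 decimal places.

1.783 m/s²

The horizontal push has components F cos 22° = 85.0 × 0.9272 = 78.812 N up the incline and F sin 22° = 85.0 × 0.3746 = 31.841 N pressing into the surface.
The normal force is therefore N = mg cos 22° + F sin 22° = 110.060 + 31.841 = 141.901 N, and kinetic friction down the slope is μN = 0.09 × 141.901 = 12.771 N.
Along the incline: F cos 22° − mg sin 22° − μN = ma, so 78.812 − 44.465 − 12.771 = 12.1 a, giving a = 1.7831 m/s².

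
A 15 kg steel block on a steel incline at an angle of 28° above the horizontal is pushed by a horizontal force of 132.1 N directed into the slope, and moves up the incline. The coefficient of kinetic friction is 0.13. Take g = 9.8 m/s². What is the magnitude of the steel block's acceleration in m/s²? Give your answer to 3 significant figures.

1.51 m/s²

The horizontal push has components F cos 28° = 132.1 × 0.8829 = 116.631 N up the incline and F sin 28° = 132.1 × 0.4695 = 62.021 N pressing into the surface.
The normal force is therefore N = mg cos 28° + F sin 28° = 129.786 + 62.021 = 191.807 N, and kinetic friction down the slope is μN = 0.13 × 191.807 = 24.935 N.
Along the incline: F cos 28° − mg sin 28° − μN = ma, so 116.631 − 69.016 − 24.935 = 15 a, giving a = 1.5120 m/s².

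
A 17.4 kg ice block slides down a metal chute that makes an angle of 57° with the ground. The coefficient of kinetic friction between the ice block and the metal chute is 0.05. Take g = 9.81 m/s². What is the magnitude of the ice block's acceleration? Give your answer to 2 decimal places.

Resolving the weight along the incline: the component pulling the ice block down the slope is mg sin 57° = 17.4 × 9.81 × 0.8387 = 143.161 N, and the normal force is N = mg cos 57° = 17.4 × 9.81 × 0.5446 = 92.960 N.
Kinetic friction acts up the slope with magnitude f = μN = 0.05 × 92.960 = 4.648 N.
Net force along the incline is 143.161 − 4.648 = 138.513 N, so a = 138.513 / 17.4 = 7.9605 m/s².

7.96 m/s²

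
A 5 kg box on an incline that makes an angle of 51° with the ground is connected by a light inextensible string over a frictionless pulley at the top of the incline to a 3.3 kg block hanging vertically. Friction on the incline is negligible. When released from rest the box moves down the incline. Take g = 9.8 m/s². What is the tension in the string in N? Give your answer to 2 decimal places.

For the box on the incline: the weight component along the slope is m₁g sin 51° = 5 × 9.8 × 0.7771 = 38.078 N and the normal force is N = m₁g cos 51° = 30.837 N.
Newton's second law for the box (down-slope positive): 38.078 − T = 5 a. For the hanging block (upward positive): T − 3.3 × 9.8 = 3.3 a.
Adding the two equations eliminates T: 5.738 = 8.3 a, so a = 0.6913 m/s².
Then from the hanging block's equation, T = 3.3 × (9.8 + 0.6913) = 34.621 N.

34.62 N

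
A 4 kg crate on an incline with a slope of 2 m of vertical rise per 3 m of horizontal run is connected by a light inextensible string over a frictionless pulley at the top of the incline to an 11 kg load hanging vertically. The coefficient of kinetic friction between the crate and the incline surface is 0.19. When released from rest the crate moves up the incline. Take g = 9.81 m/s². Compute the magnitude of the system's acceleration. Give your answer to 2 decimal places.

For the crate on the incline: the weight component along the slope is m₁g sin 33.69° = 4 × 9.81 × 0.5547 = 21.766 N and the normal force is N = m₁g cos 33.69° = 32.650 N.
Kinetic friction opposes the crate's motion up the incline: f = μN = 0.19 × 32.650 = 6.204 N acting down the slope.
Newton's second law for the crate (up-slope positive): T − 21.766 − 6.204 = 4 a. For the hanging load (downward positive): 11 × 9.81 − T = 11 a.
Adding the two equations eliminates T: 79.940 = 15 a, so a = 5.3293 m/s².

5.33 m/s²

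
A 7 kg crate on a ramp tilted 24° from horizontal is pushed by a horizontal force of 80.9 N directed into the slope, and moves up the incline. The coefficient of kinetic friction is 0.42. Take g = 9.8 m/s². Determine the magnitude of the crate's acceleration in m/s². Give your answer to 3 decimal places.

The horizontal push has components F cos 24° = 80.9 × 0.9135 = 73.902 N up the incline and F sin 24° = 80.9 × 0.4067 = 32.902 N pressing into the surface.
The normal force is therefore N = mg cos 24° + F sin 24° = 62.666 + 32.902 = 95.568 N, and kinetic friction down the slope is μN = 0.42 × 95.568 = 40.139 N.
Along the incline: F cos 24° − mg sin 24° − μN = ma, so 73.902 − 27.900 − 40.139 = 7 a, giving a = 0.8376 m/s².

0.838 m/s²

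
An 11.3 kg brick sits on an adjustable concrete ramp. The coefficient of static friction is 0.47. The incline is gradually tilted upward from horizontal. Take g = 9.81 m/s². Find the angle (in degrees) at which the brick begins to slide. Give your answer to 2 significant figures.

25°

At the threshold of sliding, static friction is at its maximum μ_s N and exactly balances the weight component along the incline: mg sin θ = μ_s mg cos θ.
Hence tan θ = μ_s = 0.47, so θ = arctan(0.47) = 25.1735°.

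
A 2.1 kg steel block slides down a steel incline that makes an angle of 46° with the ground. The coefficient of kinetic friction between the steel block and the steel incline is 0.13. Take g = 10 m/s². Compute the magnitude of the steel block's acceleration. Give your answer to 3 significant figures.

6.29 m/s²

Resolving the weight along the incline: the component pulling the steel block down the slope is mg sin 46° = 2.1 × 10 × 0.7193 = 15.105 N, and the normal force is N = mg cos 46° = 2.1 × 10 × 0.6947 = 14.589 N.
Kinetic friction acts up the slope with magnitude f = μN = 0.13 × 14.589 = 1.897 N.
Net force along the incline is 15.105 − 1.897 = 13.208 N, so a = 13.208 / 2.1 = 6.2895 m/s².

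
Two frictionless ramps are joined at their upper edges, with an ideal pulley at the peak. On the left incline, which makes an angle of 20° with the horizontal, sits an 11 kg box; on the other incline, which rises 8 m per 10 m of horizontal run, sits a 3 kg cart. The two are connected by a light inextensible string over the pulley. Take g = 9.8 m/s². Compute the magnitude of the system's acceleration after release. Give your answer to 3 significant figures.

1.32 m/s²

Resolve each weight along its own incline: the 11 kg mass has component 11 × 9.8 × sin 20° = 36.870 N down its slope, and the 3 kg mass has 3 × 9.8 × sin 38.66° = 18.366 N down its slope.
The 11 kg side's 36.870 N exceeds the other side's 18.366 N, so that mass slides down and the 3 kg mass slides up. Taking that direction as positive, Newton's second law for the whole system gives 36.870 − 18.366 = (11 + 3) a, so a = 18.504 / 14 = 1.3217 m/s².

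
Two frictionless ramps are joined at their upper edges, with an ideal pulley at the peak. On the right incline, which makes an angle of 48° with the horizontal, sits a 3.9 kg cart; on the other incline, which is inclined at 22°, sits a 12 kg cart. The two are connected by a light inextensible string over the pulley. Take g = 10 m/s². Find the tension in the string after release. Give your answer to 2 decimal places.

32.90 N

Resolve each weight along its own incline: the 3.9 kg mass has component 3.9 × 10 × sin 48° = 28.983 N down its slope, and the 12 kg mass has 12 × 10 × sin 22° = 44.953 N down its slope.
The 12 kg side's 44.953 N exceeds the other side's 28.983 N, so that mass slides down and the 3.9 kg mass slides up. Taking that direction as positive, Newton's second law for the whole system gives 44.953 − 28.983 = (3.9 + 12) a, so a = 15.970 / 15.9 = 1.0044 m/s².
For the 3.9 kg mass (up-slope positive): T − 28.983 = 3.9 × 1.0044, so T = 32.900 N.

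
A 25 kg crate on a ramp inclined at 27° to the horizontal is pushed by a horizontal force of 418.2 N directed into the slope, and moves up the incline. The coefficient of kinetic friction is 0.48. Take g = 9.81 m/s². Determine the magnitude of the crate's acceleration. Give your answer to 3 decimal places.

2.610 m/s²

The horizontal push has components F cos 27° = 418.2 × 0.8910 = 372.616 N up the incline and F sin 27° = 418.2 × 0.4540 = 189.863 N pressing into the surface.
The normal force is therefore N = mg cos 27° + F sin 27° = 218.518 + 189.863 = 408.381 N, and kinetic friction down the slope is μN = 0.48 × 408.381 = 196.023 N.
Along the incline: F cos 27° − mg sin 27° − μN = ma, so 372.616 − 111.344 − 196.023 = 25 a, giving a = 2.6100 m/s².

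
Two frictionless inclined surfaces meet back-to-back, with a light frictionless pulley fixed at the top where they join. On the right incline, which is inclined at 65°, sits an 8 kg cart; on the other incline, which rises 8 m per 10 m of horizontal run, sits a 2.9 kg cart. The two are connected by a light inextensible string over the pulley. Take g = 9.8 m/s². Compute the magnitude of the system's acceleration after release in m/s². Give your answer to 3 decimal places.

Resolve each weight along its own incline: the 8 kg mass has component 8 × 9.8 × sin 65° = 71.055 N down its slope, and the 2.9 kg mass has 2.9 × 9.8 × sin 38.66° = 17.754 N down its slope.
The 8 kg side's 71.055 N exceeds the other side's 17.754 N, so that mass slides down and the 2.9 kg mass slides up. Taking that direction as positive, Newton's second law for the whole system gives 71.055 − 17.754 = (8 + 2.9) a, so a = 53.301 / 10.9 = 4.8900 m/s².

4.890 m/s²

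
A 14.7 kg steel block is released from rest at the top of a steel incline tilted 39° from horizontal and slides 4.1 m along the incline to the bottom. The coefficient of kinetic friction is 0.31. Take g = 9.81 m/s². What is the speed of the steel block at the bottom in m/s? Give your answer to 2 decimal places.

The weight component along the incline is mg sin 39° = 90.752 N and the normal force is N = mg cos 39° = 112.070 N.
Friction up the slope is f = μN = 0.31 × 112.070 = 34.742 N, so the net downslope force is 90.752 − 34.742 = 56.010 N and a = 56.010 / 14.7 = 3.8102 m/s².
Starting from rest over a distance of 4.1 m, v² = 2aL = 2 × 3.8102 × 4.1 = 31.2436, so v = 5.5896 m/s.

5.59 m/s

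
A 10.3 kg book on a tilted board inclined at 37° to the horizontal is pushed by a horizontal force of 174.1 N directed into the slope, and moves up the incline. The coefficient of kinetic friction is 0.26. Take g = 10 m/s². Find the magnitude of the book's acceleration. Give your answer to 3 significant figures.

2.76 m/s²

The horizontal push has components F cos 37° = 174.1 × 0.7986 = 139.036 N up the incline and F sin 37° = 174.1 × 0.6018 = 104.773 N pressing into the surface.
The normal force is therefore N = mg cos 37° + F sin 37° = 82.256 + 104.773 = 187.029 N, and kinetic friction down the slope is μN = 0.26 × 187.029 = 48.628 N.
Along the incline: F cos 37° − mg sin 37° − μN = ma, so 139.036 − 61.985 − 48.628 = 10.3 a, giving a = 2.7595 m/s².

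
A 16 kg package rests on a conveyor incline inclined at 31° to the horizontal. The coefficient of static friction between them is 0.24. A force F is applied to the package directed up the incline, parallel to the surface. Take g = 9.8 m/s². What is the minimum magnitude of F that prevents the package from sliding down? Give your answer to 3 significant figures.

The normal force is N = mg cos 31° = 134.404 N. With F at its minimum the package is on the verge of sliding down, so static friction is at its maximum μ_s N = 0.24 × 134.404 = 32.257 N and acts up the slope.
Equilibrium along the incline: F + μ_s N = mg sin 31°, so F = 80.758 − 32.257 = 48.501 N.

48.5 N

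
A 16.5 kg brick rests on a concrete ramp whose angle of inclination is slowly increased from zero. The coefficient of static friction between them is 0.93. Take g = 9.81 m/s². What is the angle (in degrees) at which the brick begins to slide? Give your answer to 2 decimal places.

At the threshold of sliding, static friction is at its maximum μ_s N and exactly balances the weight component along the incline: mg sin θ = μ_s mg cos θ.
Hence tan θ = μ_s = 0.93, so θ = arctan(0.93) = 42.9228°.

42.92°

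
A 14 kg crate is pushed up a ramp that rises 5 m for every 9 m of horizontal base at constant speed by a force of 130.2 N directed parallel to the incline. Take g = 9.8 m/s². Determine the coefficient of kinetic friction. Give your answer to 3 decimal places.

0.530

At constant speed ΣF = 0 along the incline. The applied 130.2 N acts up the slope; the weight component mg sin 29.05° = 66.630 N and kinetic friction μN both act down the slope.
So 130.2 = 66.630 + μ × 119.934, giving μ = (130.2 − 66.630) / 119.934 = 0.5300.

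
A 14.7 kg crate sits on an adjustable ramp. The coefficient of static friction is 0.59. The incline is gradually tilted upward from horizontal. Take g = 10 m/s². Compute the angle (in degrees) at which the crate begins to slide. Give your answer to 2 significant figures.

31°

At the threshold of sliding, static friction is at its maximum μ_s N and exactly balances the weight component along the incline: mg sin θ = μ_s mg cos θ.
Hence tan θ = μ_s = 0.59, so θ = arctan(0.59) = 30.5406°.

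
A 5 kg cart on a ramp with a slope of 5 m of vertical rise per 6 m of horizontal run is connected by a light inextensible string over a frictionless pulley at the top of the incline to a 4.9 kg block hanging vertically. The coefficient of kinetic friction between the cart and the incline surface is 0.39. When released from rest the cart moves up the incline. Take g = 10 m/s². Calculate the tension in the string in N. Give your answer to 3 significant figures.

48.0 N

For the cart on the incline: the weight component along the slope is m₁g sin 39.81° = 5 × 10 × 0.6402 = 32.010 N and the normal force is N = m₁g cos 39.81° = 38.411 N.
Kinetic friction opposes the cart's motion up the incline: f = μN = 0.39 × 38.411 = 14.980 N acting down the slope.
Newton's second law for the cart (up-slope positive): T − 32.010 − 14.980 = 5 a. For the hanging block (downward positive): 4.9 × 10 − T = 4.9 a.
Adding the two equations eliminates T: 2.010 = 9.9 a, so a = 0.2030 m/s².
Then from the hanging block's equation, T = 4.9 × (10 − 0.2030) = 48.005 N.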